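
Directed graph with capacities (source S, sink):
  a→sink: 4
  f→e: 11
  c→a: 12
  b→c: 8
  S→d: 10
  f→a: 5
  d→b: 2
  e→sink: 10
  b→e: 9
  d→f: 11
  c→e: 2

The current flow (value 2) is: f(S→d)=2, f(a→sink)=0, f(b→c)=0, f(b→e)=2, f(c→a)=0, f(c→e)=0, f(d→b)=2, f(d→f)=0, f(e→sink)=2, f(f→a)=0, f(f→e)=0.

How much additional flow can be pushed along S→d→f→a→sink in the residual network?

4

Residual capacities along the path: S→d: 8, d→f: 11, f→a: 5, a→sink: 4.
Minimum is 4.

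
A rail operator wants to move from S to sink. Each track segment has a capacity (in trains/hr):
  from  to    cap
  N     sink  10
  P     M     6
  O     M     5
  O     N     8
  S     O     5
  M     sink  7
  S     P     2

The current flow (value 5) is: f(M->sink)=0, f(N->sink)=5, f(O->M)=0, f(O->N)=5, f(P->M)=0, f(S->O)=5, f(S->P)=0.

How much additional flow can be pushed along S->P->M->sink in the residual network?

Residual capacities along the path: S->P: 2, P->M: 6, M->sink: 7.
Minimum is 2.

2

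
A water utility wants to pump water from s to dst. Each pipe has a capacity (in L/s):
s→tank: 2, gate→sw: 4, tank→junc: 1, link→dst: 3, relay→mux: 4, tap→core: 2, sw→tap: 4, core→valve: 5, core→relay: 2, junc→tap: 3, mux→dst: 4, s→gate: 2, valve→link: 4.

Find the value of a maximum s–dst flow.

2

Augment s→gate→sw→tap→core→relay→mux→dst: bottleneck 2. Total 2.
No augmenting path remains in the residual graph.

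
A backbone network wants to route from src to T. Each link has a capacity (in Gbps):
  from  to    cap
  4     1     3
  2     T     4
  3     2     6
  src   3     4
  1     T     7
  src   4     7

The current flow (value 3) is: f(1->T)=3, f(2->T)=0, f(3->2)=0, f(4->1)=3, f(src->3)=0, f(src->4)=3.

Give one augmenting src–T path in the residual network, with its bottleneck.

src->3->2->T, bottleneck 4

Residual along src->3->2->T: src->3: 4, 3->2: 6, 2->T: 4.
Bottleneck = min = 4.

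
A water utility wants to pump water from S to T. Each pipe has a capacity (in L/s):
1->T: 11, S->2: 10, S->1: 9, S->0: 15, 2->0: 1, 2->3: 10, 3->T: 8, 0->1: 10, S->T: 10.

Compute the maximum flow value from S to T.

Augment S->T: bottleneck 10. Total 10.
Augment S->1->T: bottleneck 9. Total 19.
Augment S->2->3->T: bottleneck 8. Total 27.
Augment S->0->1->T: bottleneck 2. Total 29.
No augmenting path remains in the residual graph.

29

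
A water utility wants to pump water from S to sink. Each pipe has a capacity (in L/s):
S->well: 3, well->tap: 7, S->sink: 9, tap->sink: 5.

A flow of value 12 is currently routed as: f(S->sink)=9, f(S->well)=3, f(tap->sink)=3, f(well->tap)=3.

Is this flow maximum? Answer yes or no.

Yes

Residual reachable from S: {S}; sink is not reachable.
Saturated cut: S->well, S->sink with total capacity 12 = current flow value. Flow is maximum.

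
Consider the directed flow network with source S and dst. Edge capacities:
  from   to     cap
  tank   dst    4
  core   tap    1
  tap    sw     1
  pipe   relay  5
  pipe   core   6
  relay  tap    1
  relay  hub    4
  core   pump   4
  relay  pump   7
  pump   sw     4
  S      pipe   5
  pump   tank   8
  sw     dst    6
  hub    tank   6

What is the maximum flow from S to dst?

5

Augment S->pipe->relay->hub->tank->dst: bottleneck 4. Total 4.
Augment S->pipe->relay->pump->sw->dst: bottleneck 1. Total 5.
No augmenting path remains in the residual graph.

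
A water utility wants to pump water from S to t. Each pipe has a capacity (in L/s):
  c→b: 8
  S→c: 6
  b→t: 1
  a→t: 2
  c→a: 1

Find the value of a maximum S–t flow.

2

Augment S→c→a→t: bottleneck 1. Total 1.
Augment S→c→b→t: bottleneck 1. Total 2.
No augmenting path remains in the residual graph.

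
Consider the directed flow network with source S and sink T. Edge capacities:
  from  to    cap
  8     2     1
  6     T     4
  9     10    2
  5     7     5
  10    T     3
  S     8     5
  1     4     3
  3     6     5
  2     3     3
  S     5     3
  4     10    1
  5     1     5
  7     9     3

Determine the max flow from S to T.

4

Augment S->8->2->3->6->T: bottleneck 1. Total 1.
Augment S->5->1->4->10->T: bottleneck 1. Total 2.
Augment S->5->7->9->10->T: bottleneck 2. Total 4.
No augmenting path remains in the residual graph.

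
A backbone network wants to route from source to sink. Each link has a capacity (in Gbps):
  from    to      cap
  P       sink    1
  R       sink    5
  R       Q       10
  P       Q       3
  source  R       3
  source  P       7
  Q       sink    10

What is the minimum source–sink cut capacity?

7

Max flow = 7 (via 3 augmenting paths).
In the residual at optimum, the set reachable from source is {P, source}.
Cut edges: source->R (cap 3), P->Q (cap 3), P->sink (cap 1). Sum = 7.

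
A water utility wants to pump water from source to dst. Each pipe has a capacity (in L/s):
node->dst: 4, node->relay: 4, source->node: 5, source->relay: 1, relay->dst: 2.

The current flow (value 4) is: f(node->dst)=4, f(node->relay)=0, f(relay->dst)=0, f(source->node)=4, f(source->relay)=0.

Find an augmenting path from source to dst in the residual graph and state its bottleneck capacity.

Residual along source->relay->dst: source->relay: 1, relay->dst: 2.
Bottleneck = min = 1.

source->relay->dst, bottleneck 1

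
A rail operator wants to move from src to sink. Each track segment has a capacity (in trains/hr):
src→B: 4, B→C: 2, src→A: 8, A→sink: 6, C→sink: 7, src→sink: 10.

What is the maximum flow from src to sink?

Augment src→sink: bottleneck 10. Total 10.
Augment src→A→sink: bottleneck 6. Total 16.
Augment src→B→C→sink: bottleneck 2. Total 18.
No augmenting path remains in the residual graph.

18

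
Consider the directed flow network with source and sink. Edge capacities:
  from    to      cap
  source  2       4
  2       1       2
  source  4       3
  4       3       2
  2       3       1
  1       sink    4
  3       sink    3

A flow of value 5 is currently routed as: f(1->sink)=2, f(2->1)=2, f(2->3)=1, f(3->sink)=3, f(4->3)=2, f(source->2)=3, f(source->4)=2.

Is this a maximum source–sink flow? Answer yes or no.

Yes

Residual reachable from source: {2, 4, source}; sink is not reachable.
Saturated cut: 4->3, 2->3, 2->1 with total capacity 5 = current flow value. Flow is maximum.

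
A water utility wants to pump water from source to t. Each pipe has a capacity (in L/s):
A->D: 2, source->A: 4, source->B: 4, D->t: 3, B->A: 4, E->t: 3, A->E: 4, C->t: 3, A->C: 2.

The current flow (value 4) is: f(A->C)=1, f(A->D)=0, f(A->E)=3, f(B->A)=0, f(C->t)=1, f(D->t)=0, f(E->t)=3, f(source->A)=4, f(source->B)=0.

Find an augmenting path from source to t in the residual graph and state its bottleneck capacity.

source->B->A->C->t, bottleneck 1

Residual along source->B->A->C->t: source->B: 4, B->A: 4, A->C: 1, C->t: 2.
Bottleneck = min = 1.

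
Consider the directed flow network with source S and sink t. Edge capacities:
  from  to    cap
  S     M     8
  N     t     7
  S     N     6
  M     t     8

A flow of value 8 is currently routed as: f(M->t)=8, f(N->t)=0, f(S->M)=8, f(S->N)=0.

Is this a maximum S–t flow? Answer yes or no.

No

Residual path S->N->t has bottleneck 6 > 0.
Pushing 6 along it raises the flow to 14, so the given flow is not maximum.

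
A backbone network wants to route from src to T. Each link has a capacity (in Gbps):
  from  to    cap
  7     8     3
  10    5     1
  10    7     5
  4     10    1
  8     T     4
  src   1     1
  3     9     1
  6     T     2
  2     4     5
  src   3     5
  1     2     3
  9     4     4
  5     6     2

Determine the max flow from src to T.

Augment src→3→9→4→10→5→6→T: bottleneck 1. Total 1.
No augmenting path remains in the residual graph.

1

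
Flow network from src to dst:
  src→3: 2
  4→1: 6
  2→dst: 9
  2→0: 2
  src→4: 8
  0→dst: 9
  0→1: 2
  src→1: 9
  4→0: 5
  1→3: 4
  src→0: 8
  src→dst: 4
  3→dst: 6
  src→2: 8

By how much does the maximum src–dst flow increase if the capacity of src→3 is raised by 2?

0

Original max flow = 27.
Even with extra capacity on src→3, another cut of capacity 27 remains binding.
New max flow = 27. Increase = 0.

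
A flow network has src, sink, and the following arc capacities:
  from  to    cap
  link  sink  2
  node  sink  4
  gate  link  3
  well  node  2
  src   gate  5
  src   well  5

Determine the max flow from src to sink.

4

Augment src→gate→link→sink: bottleneck 2. Total 2.
Augment src→well→node→sink: bottleneck 2. Total 4.
No augmenting path remains in the residual graph.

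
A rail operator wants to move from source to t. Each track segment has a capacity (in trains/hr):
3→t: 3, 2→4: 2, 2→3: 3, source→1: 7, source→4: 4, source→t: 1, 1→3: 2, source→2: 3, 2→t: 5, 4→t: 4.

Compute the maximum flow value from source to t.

Augment source→t: bottleneck 1. Total 1.
Augment source→2→t: bottleneck 3. Total 4.
Augment source→4→t: bottleneck 4. Total 8.
Augment source→1→3→t: bottleneck 2. Total 10.
No augmenting path remains in the residual graph.

10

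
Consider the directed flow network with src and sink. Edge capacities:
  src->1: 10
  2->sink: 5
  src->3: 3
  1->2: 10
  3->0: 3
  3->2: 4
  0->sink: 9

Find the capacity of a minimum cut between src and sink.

8

Max flow = 8 (via 2 augmenting paths).
In the residual at optimum, the set reachable from src is {1, 2, src}.
Cut edges: src->3 (cap 3), 2->sink (cap 5). Sum = 8.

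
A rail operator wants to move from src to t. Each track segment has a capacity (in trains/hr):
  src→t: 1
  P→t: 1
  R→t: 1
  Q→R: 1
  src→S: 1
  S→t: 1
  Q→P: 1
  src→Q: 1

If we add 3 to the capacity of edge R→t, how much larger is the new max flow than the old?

0

Original max flow = 3.
Edge R→t does not cross the min cut (source side {src}), so extra capacity there cannot help.
New max flow = 3. Increase = 0.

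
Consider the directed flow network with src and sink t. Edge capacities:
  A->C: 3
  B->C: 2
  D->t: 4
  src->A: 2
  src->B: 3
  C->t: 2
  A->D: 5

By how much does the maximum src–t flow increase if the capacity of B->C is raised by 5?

0

Original max flow = 4.
Even with extra capacity on B->C, another cut of capacity 4 remains binding.
New max flow = 4. Increase = 0.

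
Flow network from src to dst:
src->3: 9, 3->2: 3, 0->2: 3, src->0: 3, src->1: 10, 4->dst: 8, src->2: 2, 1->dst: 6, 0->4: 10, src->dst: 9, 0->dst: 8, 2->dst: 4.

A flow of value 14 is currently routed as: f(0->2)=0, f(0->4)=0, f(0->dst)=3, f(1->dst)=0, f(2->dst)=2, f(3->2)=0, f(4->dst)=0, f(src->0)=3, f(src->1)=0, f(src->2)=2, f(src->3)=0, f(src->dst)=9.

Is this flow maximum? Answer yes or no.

Residual path src->1->dst has bottleneck 6 > 0.
Pushing 6 along it raises the flow to 20, so the given flow is not maximum.

No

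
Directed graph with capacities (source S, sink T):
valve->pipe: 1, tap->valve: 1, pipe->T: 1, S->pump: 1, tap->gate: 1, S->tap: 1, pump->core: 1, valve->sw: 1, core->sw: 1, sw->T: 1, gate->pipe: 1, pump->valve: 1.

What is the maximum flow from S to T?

2

Augment S->pump->core->sw->T: bottleneck 1. Total 1.
Augment S->tap->valve->pipe->T: bottleneck 1. Total 2.
No augmenting path remains in the residual graph.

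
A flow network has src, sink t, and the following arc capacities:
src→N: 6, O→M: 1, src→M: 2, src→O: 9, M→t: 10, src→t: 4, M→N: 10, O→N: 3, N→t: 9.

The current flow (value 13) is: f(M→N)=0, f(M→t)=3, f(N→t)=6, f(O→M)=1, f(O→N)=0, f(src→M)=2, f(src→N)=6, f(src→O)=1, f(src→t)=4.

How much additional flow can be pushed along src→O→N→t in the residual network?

3

Residual capacities along the path: src→O: 8, O→N: 3, N→t: 3.
Minimum is 3.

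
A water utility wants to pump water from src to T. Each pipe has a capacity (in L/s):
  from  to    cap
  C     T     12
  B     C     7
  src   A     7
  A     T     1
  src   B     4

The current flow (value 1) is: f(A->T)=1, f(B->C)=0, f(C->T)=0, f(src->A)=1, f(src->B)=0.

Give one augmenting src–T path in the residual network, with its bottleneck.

src->B->C->T, bottleneck 4

Residual along src->B->C->T: src->B: 4, B->C: 7, C->T: 12.
Bottleneck = min = 4.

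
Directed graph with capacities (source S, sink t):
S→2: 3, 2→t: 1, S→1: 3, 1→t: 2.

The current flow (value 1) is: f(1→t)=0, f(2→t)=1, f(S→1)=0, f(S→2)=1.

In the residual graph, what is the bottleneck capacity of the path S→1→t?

2

Residual capacities along the path: S→1: 3, 1→t: 2.
Minimum is 2.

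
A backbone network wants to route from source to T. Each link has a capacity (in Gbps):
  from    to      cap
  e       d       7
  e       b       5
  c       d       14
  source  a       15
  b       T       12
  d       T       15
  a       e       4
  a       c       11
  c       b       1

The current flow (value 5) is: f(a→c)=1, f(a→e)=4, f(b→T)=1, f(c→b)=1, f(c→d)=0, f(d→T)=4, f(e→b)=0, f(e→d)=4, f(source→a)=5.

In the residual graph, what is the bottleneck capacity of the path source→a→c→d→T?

Residual capacities along the path: source→a: 10, a→c: 10, c→d: 14, d→T: 11.
Minimum is 10.

10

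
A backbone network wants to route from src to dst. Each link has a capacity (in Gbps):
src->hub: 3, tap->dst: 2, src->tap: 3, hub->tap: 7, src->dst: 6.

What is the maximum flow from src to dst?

8

Augment src->dst: bottleneck 6. Total 6.
Augment src->tap->dst: bottleneck 2. Total 8.
No augmenting path remains in the residual graph.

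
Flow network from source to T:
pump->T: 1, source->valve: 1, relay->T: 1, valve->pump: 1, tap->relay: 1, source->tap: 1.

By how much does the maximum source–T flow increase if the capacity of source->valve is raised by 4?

0

Original max flow = 2.
Even with extra capacity on source->valve, another cut of capacity 2 remains binding.
New max flow = 2. Increase = 0.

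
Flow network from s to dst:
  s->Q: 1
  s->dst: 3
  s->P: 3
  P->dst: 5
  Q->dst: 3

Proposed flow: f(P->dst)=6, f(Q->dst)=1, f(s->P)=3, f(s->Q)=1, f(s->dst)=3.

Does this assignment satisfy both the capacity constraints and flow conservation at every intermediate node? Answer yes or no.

Capacity violated on P->dst: flow 6 > capacity 5.

No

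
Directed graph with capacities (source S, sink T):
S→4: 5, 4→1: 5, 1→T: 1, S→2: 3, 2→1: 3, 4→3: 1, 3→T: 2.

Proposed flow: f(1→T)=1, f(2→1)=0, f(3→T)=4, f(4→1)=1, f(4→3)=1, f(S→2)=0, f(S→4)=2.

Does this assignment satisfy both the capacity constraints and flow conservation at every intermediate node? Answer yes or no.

Capacity violated on 3→T: flow 4 > capacity 2.

No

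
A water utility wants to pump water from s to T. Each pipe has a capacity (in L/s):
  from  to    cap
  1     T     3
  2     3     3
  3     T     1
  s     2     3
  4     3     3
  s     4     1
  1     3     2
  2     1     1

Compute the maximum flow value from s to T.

Augment s→2→1→T: bottleneck 1. Total 1.
Augment s→2→3→T: bottleneck 1. Total 2.
No augmenting path remains in the residual graph.

2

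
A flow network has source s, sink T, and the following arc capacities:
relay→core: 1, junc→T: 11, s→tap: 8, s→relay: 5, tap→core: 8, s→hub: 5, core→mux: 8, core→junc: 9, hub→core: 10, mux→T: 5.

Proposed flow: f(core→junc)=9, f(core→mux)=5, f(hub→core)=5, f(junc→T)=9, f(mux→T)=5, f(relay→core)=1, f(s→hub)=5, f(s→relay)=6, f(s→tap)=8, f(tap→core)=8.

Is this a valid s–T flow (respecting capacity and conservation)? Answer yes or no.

Capacity violated on s→relay: flow 6 > capacity 5.

No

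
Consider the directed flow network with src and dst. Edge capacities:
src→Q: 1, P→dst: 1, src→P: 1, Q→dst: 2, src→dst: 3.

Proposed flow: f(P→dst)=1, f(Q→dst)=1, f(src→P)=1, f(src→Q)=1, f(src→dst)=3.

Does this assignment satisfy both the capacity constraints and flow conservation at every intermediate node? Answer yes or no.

Every edge has 0 ≤ f(e) ≤ cap(e).
At each intermediate node, inflow equals outflow.

Yes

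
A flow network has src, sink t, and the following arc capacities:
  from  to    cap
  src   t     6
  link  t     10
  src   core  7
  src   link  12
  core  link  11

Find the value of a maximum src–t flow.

16

Augment src->t: bottleneck 6. Total 6.
Augment src->link->t: bottleneck 10. Total 16.
No augmenting path remains in the residual graph.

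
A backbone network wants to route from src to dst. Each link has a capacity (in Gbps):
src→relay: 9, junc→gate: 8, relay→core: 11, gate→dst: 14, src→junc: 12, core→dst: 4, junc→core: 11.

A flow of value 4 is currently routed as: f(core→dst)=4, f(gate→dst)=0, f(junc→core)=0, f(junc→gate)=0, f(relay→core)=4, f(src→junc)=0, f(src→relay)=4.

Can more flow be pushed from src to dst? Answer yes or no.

Residual path src→junc→gate→dst has bottleneck 8 > 0.
Pushing 8 along it raises the flow to 12, so the given flow is not maximum.

Yes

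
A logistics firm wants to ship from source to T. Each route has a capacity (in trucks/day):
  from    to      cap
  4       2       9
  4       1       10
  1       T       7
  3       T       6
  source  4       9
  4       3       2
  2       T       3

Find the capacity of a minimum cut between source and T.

9

Max flow = 9 (via 2 augmenting paths).
In the residual at optimum, the set reachable from source is {source}.
Cut edges: source→4 (cap 9). Sum = 9.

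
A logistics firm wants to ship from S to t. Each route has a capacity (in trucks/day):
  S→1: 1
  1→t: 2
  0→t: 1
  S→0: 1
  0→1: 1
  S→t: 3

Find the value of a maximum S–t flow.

5

Augment S→t: bottleneck 3. Total 3.
Augment S→0→t: bottleneck 1. Total 4.
Augment S→1→t: bottleneck 1. Total 5.
No augmenting path remains in the residual graph.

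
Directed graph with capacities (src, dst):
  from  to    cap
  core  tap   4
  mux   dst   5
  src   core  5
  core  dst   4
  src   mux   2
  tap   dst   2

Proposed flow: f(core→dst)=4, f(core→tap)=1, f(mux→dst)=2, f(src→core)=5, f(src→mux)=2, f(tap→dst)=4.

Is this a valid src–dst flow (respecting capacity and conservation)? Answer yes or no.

No

Capacity violated on tap→dst: flow 4 > capacity 2.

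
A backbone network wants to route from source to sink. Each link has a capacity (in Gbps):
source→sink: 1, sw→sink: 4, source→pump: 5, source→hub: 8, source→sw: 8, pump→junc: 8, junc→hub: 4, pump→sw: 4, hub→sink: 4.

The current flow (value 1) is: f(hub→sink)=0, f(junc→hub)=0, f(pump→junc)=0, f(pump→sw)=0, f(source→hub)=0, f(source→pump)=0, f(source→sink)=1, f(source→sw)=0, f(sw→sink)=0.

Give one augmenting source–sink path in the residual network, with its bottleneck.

Residual along source→sw→sink: source→sw: 8, sw→sink: 4.
Bottleneck = min = 4.

source→sw→sink, bottleneck 4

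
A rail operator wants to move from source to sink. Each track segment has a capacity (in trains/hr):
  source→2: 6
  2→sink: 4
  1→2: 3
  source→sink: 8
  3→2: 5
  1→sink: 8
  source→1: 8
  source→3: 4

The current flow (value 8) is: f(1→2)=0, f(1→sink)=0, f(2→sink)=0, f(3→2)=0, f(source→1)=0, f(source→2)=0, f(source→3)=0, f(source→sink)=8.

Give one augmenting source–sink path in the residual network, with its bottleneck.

source→1→sink, bottleneck 8

Residual along source→1→sink: source→1: 8, 1→sink: 8.
Bottleneck = min = 8.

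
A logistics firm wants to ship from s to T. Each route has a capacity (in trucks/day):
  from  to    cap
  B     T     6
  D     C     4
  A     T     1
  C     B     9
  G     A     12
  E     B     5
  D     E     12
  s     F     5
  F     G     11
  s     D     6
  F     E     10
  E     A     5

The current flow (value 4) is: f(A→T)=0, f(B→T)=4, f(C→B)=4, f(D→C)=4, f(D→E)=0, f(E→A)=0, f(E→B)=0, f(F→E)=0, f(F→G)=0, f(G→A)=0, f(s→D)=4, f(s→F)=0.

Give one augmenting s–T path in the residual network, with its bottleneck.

s→D→E→B→T, bottleneck 2

Residual along s→D→E→B→T: s→D: 2, D→E: 12, E→B: 5, B→T: 2.
Bottleneck = min = 2.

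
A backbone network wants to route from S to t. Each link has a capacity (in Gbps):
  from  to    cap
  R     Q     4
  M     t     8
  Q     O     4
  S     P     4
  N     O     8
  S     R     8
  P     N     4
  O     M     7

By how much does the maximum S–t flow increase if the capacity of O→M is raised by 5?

Original max flow = 7.
After raising cap(O→M), augmenting paths through that edge carry 1 more unit.
New max flow = 8. Increase = 1.

1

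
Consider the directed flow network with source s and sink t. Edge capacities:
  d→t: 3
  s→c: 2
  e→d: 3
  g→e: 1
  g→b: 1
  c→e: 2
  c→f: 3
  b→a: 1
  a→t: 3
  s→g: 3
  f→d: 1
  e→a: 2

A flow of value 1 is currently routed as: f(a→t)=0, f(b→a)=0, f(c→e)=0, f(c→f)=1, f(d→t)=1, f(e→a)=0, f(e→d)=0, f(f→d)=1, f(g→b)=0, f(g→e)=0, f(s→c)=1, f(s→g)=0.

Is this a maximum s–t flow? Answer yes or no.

No

Residual path s→c→e→d→t has bottleneck 1 > 0.
Pushing 1 along it raises the flow to 2, so the given flow is not maximum.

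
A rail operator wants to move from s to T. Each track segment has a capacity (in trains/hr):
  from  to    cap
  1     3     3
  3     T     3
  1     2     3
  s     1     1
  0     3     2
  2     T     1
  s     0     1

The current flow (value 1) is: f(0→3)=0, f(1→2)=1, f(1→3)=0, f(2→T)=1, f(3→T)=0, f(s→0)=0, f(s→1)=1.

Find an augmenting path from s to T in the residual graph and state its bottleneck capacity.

s→0→3→T, bottleneck 1

Residual along s→0→3→T: s→0: 1, 0→3: 2, 3→T: 3.
Bottleneck = min = 1.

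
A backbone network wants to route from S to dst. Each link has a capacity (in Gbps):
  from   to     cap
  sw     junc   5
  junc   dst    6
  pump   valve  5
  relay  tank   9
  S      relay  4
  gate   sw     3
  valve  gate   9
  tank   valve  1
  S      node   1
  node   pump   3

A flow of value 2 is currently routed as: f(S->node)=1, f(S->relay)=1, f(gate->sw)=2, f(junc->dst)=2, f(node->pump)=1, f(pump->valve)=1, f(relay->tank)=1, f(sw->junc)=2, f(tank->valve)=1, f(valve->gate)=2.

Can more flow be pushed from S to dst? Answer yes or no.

Residual reachable from S: {S, relay, tank}; dst is not reachable.
Saturated cut: S->node, tank->valve with total capacity 2 = current flow value. Flow is maximum.

No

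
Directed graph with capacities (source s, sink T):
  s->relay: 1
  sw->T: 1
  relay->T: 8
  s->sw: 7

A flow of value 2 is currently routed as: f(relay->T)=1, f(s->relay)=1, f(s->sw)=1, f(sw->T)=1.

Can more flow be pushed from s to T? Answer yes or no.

Residual reachable from s: {s, sw}; T is not reachable.
Saturated cut: s->relay, sw->T with total capacity 2 = current flow value. Flow is maximum.

No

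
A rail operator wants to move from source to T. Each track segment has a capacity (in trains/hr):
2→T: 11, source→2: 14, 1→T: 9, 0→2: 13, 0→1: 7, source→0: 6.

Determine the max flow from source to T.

Augment source→2→T: bottleneck 11. Total 11.
Augment source→0→1→T: bottleneck 6. Total 17.
No augmenting path remains in the residual graph.

17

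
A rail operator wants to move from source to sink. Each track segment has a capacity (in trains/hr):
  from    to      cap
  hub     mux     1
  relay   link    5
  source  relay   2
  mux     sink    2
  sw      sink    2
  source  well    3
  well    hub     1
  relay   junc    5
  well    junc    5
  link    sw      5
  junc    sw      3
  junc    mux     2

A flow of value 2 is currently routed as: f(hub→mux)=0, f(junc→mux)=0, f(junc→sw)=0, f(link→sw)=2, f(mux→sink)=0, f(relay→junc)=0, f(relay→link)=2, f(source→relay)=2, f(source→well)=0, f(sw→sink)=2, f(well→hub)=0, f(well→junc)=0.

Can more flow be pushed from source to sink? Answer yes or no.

Yes

Residual path source→well→junc→mux→sink has bottleneck 2 > 0.
Pushing 2 along it raises the flow to 4, so the given flow is not maximum.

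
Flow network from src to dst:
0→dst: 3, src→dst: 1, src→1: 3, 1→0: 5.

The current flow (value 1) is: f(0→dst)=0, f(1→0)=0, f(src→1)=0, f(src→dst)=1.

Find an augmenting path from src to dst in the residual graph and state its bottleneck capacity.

Residual along src→1→0→dst: src→1: 3, 1→0: 5, 0→dst: 3.
Bottleneck = min = 3.

src→1→0→dst, bottleneck 3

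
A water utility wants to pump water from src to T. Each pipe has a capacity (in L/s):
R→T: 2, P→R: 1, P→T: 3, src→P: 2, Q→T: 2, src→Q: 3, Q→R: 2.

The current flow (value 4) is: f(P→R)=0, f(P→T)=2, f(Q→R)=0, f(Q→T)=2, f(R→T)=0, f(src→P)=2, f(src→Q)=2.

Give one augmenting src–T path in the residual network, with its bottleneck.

Residual along src→Q→R→T: src→Q: 1, Q→R: 2, R→T: 2.
Bottleneck = min = 1.

src→Q→R→T, bottleneck 1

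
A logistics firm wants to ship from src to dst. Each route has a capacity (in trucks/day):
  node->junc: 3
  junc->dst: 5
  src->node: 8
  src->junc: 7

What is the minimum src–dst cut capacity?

Max flow = 5 (via 1 augmenting path).
In the residual at optimum, the set reachable from src is {junc, node, src}.
Cut edges: junc->dst (cap 5). Sum = 5.

5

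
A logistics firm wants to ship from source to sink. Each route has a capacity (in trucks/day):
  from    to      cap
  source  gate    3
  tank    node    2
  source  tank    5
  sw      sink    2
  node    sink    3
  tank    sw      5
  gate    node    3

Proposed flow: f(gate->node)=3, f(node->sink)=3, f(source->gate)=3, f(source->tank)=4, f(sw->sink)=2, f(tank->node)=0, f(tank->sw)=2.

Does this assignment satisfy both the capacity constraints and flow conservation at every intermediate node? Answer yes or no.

No

Conservation fails at tank: inflow 4 ≠ outflow 2.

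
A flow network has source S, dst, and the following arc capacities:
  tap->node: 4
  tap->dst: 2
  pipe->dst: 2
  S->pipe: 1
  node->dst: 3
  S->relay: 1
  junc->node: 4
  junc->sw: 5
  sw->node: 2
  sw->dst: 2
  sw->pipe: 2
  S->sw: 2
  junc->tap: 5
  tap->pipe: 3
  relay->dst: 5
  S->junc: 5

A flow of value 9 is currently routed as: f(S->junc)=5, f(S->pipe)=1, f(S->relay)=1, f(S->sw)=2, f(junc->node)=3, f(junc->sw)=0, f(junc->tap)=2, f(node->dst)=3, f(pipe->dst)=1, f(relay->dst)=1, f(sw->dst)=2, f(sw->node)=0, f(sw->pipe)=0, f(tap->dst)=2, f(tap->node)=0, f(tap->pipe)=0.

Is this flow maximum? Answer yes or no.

Residual reachable from S: {S}; dst is not reachable.
Saturated cut: S->relay, S->junc, S->sw, S->pipe with total capacity 9 = current flow value. Flow is maximum.

Yes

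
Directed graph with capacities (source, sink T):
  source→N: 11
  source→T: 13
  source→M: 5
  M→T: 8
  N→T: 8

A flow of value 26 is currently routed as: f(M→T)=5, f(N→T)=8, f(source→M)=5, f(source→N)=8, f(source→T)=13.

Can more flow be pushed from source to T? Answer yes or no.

Residual reachable from source: {N, source}; T is not reachable.
Saturated cut: source→M, source→T, N→T with total capacity 26 = current flow value. Flow is maximum.

No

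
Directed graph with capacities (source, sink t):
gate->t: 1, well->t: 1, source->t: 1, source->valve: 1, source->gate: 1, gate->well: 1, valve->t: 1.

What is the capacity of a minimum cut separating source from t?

3

Max flow = 3 (via 3 augmenting paths).
In the residual at optimum, the set reachable from source is {source}.
Cut edges: source->gate (cap 1), source->valve (cap 1), source->t (cap 1). Sum = 3.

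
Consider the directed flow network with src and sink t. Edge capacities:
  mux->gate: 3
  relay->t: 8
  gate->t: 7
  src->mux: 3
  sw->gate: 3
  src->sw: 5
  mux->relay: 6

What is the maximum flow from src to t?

Augment src->mux->relay->t: bottleneck 3. Total 3.
Augment src->sw->gate->t: bottleneck 3. Total 6.
No augmenting path remains in the residual graph.

6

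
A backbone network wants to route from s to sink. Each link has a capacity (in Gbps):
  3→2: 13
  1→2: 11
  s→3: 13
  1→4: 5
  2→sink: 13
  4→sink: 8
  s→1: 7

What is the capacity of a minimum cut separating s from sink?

Max flow = 18 (via 3 augmenting paths).
In the residual at optimum, the set reachable from s is {1, 2, 3, s}.
Cut edges: 1→4 (cap 5), 2→sink (cap 13). Sum = 18.

18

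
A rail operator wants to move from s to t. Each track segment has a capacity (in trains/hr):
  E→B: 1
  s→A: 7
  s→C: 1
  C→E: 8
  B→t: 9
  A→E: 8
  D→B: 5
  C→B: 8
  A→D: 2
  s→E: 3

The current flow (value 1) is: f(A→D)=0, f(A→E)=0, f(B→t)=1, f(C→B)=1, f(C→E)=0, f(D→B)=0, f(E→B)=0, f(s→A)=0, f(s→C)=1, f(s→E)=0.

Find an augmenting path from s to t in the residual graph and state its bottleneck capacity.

s→E→B→t, bottleneck 1

Residual along s→E→B→t: s→E: 3, E→B: 1, B→t: 8.
Bottleneck = min = 1.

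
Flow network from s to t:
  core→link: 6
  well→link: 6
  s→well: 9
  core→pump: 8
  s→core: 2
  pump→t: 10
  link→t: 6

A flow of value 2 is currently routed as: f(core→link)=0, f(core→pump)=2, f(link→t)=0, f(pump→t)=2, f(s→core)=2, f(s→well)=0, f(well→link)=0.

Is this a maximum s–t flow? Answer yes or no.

No

Residual path s→well→link→t has bottleneck 6 > 0.
Pushing 6 along it raises the flow to 8, so the given flow is not maximum.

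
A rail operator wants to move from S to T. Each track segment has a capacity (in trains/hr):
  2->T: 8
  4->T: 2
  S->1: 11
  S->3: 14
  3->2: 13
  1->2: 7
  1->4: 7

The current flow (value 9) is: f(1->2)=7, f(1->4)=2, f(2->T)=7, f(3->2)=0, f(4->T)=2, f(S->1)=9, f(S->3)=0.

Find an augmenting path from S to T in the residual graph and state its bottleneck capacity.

Residual along S->3->2->T: S->3: 14, 3->2: 13, 2->T: 1.
Bottleneck = min = 1.

S->3->2->T, bottleneck 1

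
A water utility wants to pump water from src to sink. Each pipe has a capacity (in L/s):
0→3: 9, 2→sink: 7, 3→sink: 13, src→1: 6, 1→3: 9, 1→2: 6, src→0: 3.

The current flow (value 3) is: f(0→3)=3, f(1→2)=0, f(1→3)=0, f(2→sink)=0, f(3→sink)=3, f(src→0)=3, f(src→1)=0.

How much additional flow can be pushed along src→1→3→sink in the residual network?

6

Residual capacities along the path: src→1: 6, 1→3: 9, 3→sink: 10.
Minimum is 6.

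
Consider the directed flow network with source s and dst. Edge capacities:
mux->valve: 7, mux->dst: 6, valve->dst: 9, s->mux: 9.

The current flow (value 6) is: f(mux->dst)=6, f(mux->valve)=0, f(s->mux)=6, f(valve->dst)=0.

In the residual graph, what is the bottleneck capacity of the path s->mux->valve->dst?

3

Residual capacities along the path: s->mux: 3, mux->valve: 7, valve->dst: 9.
Minimum is 3.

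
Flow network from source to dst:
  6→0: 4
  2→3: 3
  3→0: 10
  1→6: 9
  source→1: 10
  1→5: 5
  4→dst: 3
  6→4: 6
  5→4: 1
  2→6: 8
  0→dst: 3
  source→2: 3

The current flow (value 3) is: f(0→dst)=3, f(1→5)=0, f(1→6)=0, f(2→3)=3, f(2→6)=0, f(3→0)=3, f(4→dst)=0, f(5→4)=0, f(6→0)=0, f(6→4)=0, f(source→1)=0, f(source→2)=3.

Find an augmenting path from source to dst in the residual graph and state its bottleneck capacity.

source→1→6→4→dst, bottleneck 3

Residual along source→1→6→4→dst: source→1: 10, 1→6: 9, 6→4: 6, 4→dst: 3.
Bottleneck = min = 3.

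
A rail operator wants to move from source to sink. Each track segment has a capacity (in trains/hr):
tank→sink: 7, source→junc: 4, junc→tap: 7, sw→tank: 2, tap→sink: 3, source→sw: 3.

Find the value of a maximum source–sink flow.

5

Augment source→sw→tank→sink: bottleneck 2. Total 2.
Augment source→junc→tap→sink: bottleneck 3. Total 5.
No augmenting path remains in the residual graph.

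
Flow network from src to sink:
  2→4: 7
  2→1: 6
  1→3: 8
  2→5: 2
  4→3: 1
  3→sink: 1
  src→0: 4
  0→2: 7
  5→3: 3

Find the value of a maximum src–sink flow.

1

Augment src→0→2→1→3→sink: bottleneck 1. Total 1.
No augmenting path remains in the residual graph.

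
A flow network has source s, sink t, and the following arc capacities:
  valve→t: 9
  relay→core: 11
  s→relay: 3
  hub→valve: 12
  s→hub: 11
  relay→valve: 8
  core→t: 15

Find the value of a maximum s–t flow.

Augment s→hub→valve→t: bottleneck 9. Total 9.
Augment s→relay→core→t: bottleneck 3. Total 12.
No augmenting path remains in the residual graph.

12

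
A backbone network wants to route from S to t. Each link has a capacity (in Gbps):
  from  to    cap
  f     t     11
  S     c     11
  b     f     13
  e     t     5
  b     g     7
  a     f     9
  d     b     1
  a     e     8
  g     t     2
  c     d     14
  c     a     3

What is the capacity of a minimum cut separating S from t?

4

Max flow = 4 (via 2 augmenting paths).
In the residual at optimum, the set reachable from S is {S, c, d}.
Cut edges: c→a (cap 3), d→b (cap 1). Sum = 4.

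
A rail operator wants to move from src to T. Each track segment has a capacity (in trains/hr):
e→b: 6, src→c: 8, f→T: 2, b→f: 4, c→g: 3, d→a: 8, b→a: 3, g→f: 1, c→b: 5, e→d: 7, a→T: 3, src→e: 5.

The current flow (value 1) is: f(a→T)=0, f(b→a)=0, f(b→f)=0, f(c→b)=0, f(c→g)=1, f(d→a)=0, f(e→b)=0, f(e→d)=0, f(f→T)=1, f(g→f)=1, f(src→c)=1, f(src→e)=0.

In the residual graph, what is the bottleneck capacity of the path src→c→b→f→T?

Residual capacities along the path: src→c: 7, c→b: 5, b→f: 4, f→T: 1.
Minimum is 1.

1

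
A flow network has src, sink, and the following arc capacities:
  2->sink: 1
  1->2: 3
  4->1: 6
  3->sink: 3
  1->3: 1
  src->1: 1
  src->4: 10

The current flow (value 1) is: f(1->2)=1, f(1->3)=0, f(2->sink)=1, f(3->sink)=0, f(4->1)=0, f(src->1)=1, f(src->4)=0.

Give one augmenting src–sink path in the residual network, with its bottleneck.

src->4->1->3->sink, bottleneck 1

Residual along src->4->1->3->sink: src->4: 10, 4->1: 6, 1->3: 1, 3->sink: 3.
Bottleneck = min = 1.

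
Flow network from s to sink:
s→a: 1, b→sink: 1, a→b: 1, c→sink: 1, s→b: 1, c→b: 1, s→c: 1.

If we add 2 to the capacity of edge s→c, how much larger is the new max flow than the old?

Original max flow = 2.
Even with extra capacity on s→c, another cut of capacity 2 remains binding.
New max flow = 2. Increase = 0.

0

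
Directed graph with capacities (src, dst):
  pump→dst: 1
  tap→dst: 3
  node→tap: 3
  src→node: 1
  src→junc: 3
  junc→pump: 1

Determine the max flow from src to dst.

2

Augment src→junc→pump→dst: bottleneck 1. Total 1.
Augment src→node→tap→dst: bottleneck 1. Total 2.
No augmenting path remains in the residual graph.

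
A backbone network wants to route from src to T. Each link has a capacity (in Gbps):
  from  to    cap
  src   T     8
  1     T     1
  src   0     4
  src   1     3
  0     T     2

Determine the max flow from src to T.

11

Augment src->T: bottleneck 8. Total 8.
Augment src->0->T: bottleneck 2. Total 10.
Augment src->1->T: bottleneck 1. Total 11.
No augmenting path remains in the residual graph.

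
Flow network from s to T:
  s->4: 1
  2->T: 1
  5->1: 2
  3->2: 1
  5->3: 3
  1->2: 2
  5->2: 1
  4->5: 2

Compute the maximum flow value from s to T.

Augment s->4->5->2->T: bottleneck 1. Total 1.
No augmenting path remains in the residual graph.

1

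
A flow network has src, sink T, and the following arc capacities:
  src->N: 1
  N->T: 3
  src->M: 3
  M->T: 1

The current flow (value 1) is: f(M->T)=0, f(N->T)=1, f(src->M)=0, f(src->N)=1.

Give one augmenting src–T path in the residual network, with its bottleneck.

src->M->T, bottleneck 1

Residual along src->M->T: src->M: 3, M->T: 1.
Bottleneck = min = 1.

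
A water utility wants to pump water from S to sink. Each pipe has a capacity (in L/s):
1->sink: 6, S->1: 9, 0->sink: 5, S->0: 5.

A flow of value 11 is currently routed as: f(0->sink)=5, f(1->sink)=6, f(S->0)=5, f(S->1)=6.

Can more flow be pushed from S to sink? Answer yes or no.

Residual reachable from S: {1, S}; sink is not reachable.
Saturated cut: S->0, 1->sink with total capacity 11 = current flow value. Flow is maximum.

No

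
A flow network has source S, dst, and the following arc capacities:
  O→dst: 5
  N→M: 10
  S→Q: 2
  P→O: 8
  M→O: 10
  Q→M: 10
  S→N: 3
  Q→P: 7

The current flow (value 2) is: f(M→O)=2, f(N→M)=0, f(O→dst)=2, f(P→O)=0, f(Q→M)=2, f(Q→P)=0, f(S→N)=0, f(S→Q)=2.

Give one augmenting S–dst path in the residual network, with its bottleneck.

Residual along S→N→M→O→dst: S→N: 3, N→M: 10, M→O: 8, O→dst: 3.
Bottleneck = min = 3.

S→N→M→O→dst, bottleneck 3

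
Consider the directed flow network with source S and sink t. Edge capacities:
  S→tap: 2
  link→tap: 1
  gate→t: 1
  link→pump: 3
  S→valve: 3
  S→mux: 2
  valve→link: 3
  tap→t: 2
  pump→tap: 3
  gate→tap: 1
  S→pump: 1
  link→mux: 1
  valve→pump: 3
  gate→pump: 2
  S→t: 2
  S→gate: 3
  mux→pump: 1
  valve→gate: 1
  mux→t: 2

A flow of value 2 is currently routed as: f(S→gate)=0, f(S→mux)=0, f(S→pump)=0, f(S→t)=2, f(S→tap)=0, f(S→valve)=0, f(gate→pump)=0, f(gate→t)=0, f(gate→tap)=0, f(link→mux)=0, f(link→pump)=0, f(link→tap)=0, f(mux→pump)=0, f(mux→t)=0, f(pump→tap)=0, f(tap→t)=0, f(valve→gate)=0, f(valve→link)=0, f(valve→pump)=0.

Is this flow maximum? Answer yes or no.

No

Residual path S→mux→t has bottleneck 2 > 0.
Pushing 2 along it raises the flow to 4, so the given flow is not maximum.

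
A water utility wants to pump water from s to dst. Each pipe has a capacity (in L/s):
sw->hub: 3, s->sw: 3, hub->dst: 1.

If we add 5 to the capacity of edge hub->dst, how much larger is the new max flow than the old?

Original max flow = 1.
After raising cap(hub->dst), augmenting paths through that edge carry 2 more units.
New max flow = 3. Increase = 2.

2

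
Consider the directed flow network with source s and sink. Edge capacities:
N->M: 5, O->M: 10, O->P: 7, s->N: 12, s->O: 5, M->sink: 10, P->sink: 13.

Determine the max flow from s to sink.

Augment s->O->P->sink: bottleneck 5. Total 5.
Augment s->N->M->sink: bottleneck 5. Total 10.
No augmenting path remains in the residual graph.

10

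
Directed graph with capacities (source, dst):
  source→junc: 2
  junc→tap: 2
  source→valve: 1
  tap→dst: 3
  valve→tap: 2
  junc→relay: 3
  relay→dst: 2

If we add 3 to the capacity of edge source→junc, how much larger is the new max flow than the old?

Original max flow = 3.
After raising cap(source→junc), augmenting paths through that edge carry 2 more units.
New max flow = 5. Increase = 2.

2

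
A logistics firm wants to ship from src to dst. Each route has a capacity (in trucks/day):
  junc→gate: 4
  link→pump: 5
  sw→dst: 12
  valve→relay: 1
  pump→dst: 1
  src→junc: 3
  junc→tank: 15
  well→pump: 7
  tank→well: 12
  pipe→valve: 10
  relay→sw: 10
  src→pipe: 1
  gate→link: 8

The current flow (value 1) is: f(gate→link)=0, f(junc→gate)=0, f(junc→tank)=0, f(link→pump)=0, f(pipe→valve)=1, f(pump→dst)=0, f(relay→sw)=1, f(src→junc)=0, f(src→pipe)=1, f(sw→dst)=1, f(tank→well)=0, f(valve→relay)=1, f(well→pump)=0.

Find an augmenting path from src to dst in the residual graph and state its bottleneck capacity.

src→junc→tank→well→pump→dst, bottleneck 1

Residual along src→junc→tank→well→pump→dst: src→junc: 3, junc→tank: 15, tank→well: 12, well→pump: 7, pump→dst: 1.
Bottleneck = min = 1.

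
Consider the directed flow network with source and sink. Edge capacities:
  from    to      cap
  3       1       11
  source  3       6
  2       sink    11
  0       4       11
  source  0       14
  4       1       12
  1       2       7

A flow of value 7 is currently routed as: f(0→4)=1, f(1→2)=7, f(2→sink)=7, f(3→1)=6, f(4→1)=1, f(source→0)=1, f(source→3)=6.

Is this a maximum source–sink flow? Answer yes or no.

Residual reachable from source: {0, 1, 3, 4, source}; sink is not reachable.
Saturated cut: 1→2 with total capacity 7 = current flow value. Flow is maximum.

Yes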